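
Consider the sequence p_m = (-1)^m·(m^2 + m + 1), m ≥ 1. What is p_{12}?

157

(-1)^12 = 1; m^2 + m + 1 at m=12 is 157; so p_{12} = 157.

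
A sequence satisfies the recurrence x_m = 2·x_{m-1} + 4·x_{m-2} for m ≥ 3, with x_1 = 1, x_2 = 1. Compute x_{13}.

659456

Compute successive terms:
x_3 = 6  x_4 = 16  x_5 = 56  …  x_{10} = 19456  x_{11} = 62976  x_{12} = 203776  x_{13} = 659456.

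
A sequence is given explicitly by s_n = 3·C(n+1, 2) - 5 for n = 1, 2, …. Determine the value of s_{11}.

C(12, 2) = 66, so s_{11} = 193.

193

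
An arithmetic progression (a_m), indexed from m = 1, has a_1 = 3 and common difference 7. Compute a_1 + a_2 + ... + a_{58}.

a_m = 3 + (m - 1)·7.
a_{58} = 402; S = 58·(3 + 402)/2 = 11745.

11745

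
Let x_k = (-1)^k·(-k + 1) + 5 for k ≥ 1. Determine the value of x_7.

(-1)^7 = -1; -k + 1 at k=7 is -6; so x_7 = 11.

11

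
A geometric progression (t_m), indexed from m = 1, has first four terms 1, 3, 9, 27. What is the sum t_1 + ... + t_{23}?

Common ratio r = 3.
t_m = 1·3^(m-1).
S = 1·(3^23 - 1)/(3 - 1) = 1·(94143178827 - 1)/(2) = 47071589413.

47071589413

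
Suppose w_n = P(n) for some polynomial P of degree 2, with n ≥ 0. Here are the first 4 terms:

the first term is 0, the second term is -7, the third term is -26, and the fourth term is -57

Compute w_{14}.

1st diffs: -7, -19, -31.
2nd diffs: -12, -12 (constant).
So w_n = -6n^2 - n.
Evaluating at n = 14 gives w_{14} = -1190.

-1190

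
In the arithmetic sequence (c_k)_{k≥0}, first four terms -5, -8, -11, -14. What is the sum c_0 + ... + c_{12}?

Common difference d = -3.
c_k = -5 + (k - 0)·(-3).
c_{12} = -41; S = 13·(-5 + (-41))/2 = -299.

-299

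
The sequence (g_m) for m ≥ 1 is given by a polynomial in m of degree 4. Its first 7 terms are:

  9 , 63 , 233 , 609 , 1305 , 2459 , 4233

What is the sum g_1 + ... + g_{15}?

253507

1st diffs: 54, 170, 376, 696, 1154, 1774.
2nd diffs: 116, 206, 320, 458, 620.
3rd diffs: 90, 114, 138, 162.
4th diffs: 24, 24, 24 (constant).
Newton forward-difference form: g_m = 9 + 54·C(m-1,1) + 116·C(m-1,2) + 90·C(m-1,3) + 24·C(m-1,4).
Continuing: …, 6813, 10409, 15255, 21609, …, g_{15} = 68105.
Summing m = 1..15 (15 terms) gives 253507.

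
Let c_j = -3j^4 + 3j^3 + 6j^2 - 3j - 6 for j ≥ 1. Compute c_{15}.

c_{15} = -3·15^4 + 3·15^3 + 6·15^2 - 3·15 - 6 = -140451.

-140451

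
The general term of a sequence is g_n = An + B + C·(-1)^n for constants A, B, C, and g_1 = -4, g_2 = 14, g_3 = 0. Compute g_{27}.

48

At n = 1, 2, 3: A + B - C = -4; 2A + B + C = 14; 3A + B - C = 0.
Subtracting the first from the second: A + 2C = 18.
Subtracting the second from the third: A - 2C = -14.
Solving: C = 8, A = 2, then B = 2.
So g_n = 2·n + 2 + 8·(-1)^n; at n=27 this is 48.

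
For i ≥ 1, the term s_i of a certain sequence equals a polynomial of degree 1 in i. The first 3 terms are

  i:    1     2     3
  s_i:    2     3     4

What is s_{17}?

18

1st diffs: 1, 1 (constant).
So s_i = i + 1.
Evaluating at i = 17 gives s_{17} = 18.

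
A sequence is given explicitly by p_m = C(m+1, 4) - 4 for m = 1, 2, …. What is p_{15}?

C(16, 4) = 1820, so p_{15} = 1816.

1816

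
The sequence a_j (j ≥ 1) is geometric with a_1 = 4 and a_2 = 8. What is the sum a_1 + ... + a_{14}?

Common ratio r = 2.
a_j = 4·2^(j-1).
S = 4·(2^14 - 1)/(2 - 1) = 4·(16384 - 1)/(1) = 65532.

65532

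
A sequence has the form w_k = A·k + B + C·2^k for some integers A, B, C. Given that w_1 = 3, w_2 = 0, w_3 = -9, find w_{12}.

-12246

Plug in k = 1, 2, 3: A + B + 2C = 3; 2A + B + 4C = 0; 3A + B + 8C = -9.
Subtracting the first from the second: A + 2C = -3.
Subtracting the second from the third: A + 4C = -9.
Solving: C = -3, A = 3, then B = 6.
Therefore w_{12} = 36 + 6 + (-3)·4096 = -12246.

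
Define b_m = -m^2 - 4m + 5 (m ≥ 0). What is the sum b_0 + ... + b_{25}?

Over m = 0..25: Σm = 325, Σm² = 5525.
Total = (-1)·5525 + (-4)·325 + (5)·26 = -6695.

-6695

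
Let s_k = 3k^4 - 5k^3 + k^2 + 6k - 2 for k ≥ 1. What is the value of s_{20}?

s_{20} = 3·20^4 - 5·20^3 + 1·20^2 + 6·20 - 2 = 440518.

440518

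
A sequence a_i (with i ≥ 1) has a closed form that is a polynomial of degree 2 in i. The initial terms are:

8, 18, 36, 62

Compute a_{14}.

1st diffs: 10, 18, 26.
2nd diffs: 8, 8 (constant).
So a_i = 4i^2 - 2i + 6.
Evaluating at i = 14 gives a_{14} = 762.

762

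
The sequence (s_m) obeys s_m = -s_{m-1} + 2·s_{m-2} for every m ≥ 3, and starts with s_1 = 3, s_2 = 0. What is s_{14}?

-8190

s_3 = 6, s_4 = -6, s_5 = 18, …, s_{11} = 1026, s_{12} = -2046, s_{13} = 4098, s_{14} = -8190.
(Characteristic roots are 1 and -2.)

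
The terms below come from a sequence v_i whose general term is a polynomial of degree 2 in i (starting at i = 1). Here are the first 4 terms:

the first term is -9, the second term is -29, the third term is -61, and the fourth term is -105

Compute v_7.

1st diffs: -20, -32, -44.
2nd diffs: -12, -12 (constant).
Newton forward-difference form: v_i = -9 + (-20)·C(i-1,1) + (-12)·C(i-1,2).
At i = 7: i-1 = 6, so v_7 = -9 - 120 - 180 = -309.

-309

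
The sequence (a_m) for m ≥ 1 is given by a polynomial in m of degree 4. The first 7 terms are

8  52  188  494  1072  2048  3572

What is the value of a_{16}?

78578

1st diffs: 44, 136, 306, 578, 976, 1524.
2nd diffs: 92, 170, 272, 398, 548.
3rd diffs: 78, 102, 126, 150.
4th diffs: 24, 24, 24 (constant).
Newton forward-difference form: a_m = 8 + 44·C(m-1,1) + 92·C(m-1,2) + 78·C(m-1,3) + 24·C(m-1,4).
At m = 16: m-1 = 15, so a_{16} = 8 + 660 + 9660 + 35490 + 32760 = 78578.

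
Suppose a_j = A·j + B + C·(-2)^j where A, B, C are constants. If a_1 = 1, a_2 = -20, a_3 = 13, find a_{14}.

-49196

Plug in j = 1, 2, 3: A + B - 2C = 1; 2A + B + 4C = -20; 3A + B - 8C = 13.
Subtracting the first from the second: A + 6C = -21.
Subtracting the second from the third: A - 12C = 33.
Solving: C = -3, A = -3, then B = -2.
Hence a_{14} = -3·14 + (-2) + (-3)·16384 = -49196.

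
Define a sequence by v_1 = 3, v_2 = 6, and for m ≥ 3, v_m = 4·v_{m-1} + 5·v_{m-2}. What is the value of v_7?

23439

v_3 = 39  v_4 = 186  v_5 = 939  v_6 = 4686  v_7 = 23439.
(Characteristic roots are 5 and -1.)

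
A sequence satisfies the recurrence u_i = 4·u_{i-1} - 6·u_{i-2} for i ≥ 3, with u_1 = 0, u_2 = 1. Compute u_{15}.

143104

Compute successive terms:
u_3 = 4  u_4 = 10  u_5 = 16  …  u_{12} = 6304  u_{13} = 29440  u_{14} = 79936  u_{15} = 143104.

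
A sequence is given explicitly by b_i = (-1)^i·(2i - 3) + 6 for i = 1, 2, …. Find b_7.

-5

(-1)^7 = -1; 2i - 3 at i=7 is 11; so b_7 = -5.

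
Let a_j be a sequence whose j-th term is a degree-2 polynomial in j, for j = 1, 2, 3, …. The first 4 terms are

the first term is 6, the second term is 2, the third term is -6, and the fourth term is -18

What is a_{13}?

-306

1st diffs: -4, -8, -12.
2nd diffs: -4, -4 (constant).
Newton forward-difference form: a_j = 6 + (-4)·C(j-1,1) + (-4)·C(j-1,2).
At j = 13: j-1 = 12, so a_{13} = 6 - 48 - 264 = -306.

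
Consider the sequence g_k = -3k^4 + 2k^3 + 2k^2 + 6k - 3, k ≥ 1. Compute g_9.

g_9 = -3·9^4 + 2·9^3 + 2·9^2 + 6·9 - 3 = -18012.

-18012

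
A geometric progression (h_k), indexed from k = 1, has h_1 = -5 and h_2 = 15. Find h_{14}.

Common ratio r = -3.
h_k = (-5)·(-3)^(k-1).
h_{14} = (-5)·(-3)^13 = 7971615.

7971615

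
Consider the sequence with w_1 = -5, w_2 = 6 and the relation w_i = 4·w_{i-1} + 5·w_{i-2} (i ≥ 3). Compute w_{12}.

Applying the relation repeatedly:
w_3 = -1, w_4 = 26, w_5 = 99, w_6 = 526, w_7 = 2599, w_8 = 13026, w_9 = 65099, w_{10} = 325526, w_{11} = 1627599, w_{12} = 8138026.
(Characteristic roots are 5 and -1.)

8138026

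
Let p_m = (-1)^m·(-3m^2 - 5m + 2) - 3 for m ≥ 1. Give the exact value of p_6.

-139

(-1)^6 = 1; -3m^2 - 5m + 2 at m=6 is -136; so p_6 = -139.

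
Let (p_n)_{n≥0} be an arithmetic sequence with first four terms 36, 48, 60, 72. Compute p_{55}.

Common difference d = 12.
p_n = 36 + (n - 0)·12.
p_{55} = 36 + 55·12 = 696.

696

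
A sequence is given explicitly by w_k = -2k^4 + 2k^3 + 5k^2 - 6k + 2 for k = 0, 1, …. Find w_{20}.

-302118

w_{20} = -2·20^4 + 2·20^3 + 5·20^2 - 6·20 + 2 = -302118.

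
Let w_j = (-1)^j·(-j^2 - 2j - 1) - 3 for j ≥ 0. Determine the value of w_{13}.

193

(-1)^13 = -1; -j^2 - 2j - 1 at j=13 is -196; so w_{13} = 193.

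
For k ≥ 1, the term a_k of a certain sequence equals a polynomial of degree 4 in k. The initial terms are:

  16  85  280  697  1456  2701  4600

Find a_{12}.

1st diffs: 69, 195, 417, 759, 1245, 1899.
2nd diffs: 126, 222, 342, 486, 654.
3rd diffs: 96, 120, 144, 168.
4th diffs: 24, 24, 24 (constant).
So a_k = k^4 + 6k^3 + 2k^2 + 6k + 1.
Evaluating at k = 12 gives a_{12} = 31465.

31465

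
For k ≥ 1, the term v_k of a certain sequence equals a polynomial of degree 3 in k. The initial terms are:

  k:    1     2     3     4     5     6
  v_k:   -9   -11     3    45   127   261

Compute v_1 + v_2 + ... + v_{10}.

1st diffs: -2, 14, 42, 82, 134.
2nd diffs: 16, 28, 40, 52.
3rd diffs: 12, 12, 12 (constant).
Newton forward-difference form: v_k = -9 + (-2)·C(k-1,1) + 16·C(k-1,2) + 12·C(k-1,3).
Continuing: 459, 733, 1095, 1557.
Summing k = 1..10 (10 terms) gives 4260.

4260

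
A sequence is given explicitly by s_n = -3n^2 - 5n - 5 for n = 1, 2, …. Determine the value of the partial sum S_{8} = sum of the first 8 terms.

Over n = 1..8: Σn = 36, Σn² = 204.
Total = (-3)·204 + (-5)·36 + (-5)·8 = -832.

-832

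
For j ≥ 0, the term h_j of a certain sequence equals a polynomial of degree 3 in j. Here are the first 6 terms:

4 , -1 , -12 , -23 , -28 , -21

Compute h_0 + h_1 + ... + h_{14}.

1st diffs: -5, -11, -11, -5, 7.
2nd diffs: -6, 0, 6, 12.
3rd diffs: 6, 6, 6 (constant).
Newton forward-difference form: h_j = 4 + (-5)·C(j,1) + (-6)·C(j,2) + 6·C(j,3).
Continuing: …, 4, 53, 132, 247, …, h_{14} = 1572.
Summing j = 0..14 (15 terms) gives 4995.

4995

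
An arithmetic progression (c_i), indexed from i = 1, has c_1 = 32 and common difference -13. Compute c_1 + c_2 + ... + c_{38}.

c_i = 32 + (i - 1)·(-13).
c_{38} = -449; S = 38·(32 + (-449))/2 = -7923.

-7923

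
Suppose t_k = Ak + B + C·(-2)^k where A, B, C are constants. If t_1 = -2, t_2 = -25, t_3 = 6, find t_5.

Write the equations: A + B - 2C = -2; 2A + B + 4C = -25; 3A + B - 8C = 6.
Subtracting the first from the second: A + 6C = -23.
Subtracting the second from the third: A - 12C = 31.
Solving: C = -3, A = -5, then B = -3.
So t_k = -5·k + (-3) + (-3)·(-2)^k; at k=5 this is 68.

68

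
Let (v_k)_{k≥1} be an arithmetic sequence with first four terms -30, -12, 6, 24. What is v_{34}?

Common difference d = 18.
v_k = -30 + (k - 1)·18.
v_{34} = -30 + 33·18 = 564.

564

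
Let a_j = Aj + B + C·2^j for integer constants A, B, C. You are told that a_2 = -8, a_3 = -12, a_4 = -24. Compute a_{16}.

-131016

At j = 2, 3, 4: 2A + B + 4C = -8; 3A + B + 8C = -12; 4A + B + 16C = -24.
Subtracting the first from the second: A + 4C = -4.
Subtracting the second from the third: A + 8C = -12.
Solving: C = -2, A = 4, then B = -8.
So a_j = 4·j + (-8) + (-2)·2^j; at j=16 this is -131016.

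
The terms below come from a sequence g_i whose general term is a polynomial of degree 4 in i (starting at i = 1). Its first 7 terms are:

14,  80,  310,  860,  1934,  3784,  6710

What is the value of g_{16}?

154724

1st diffs: 66, 230, 550, 1074, 1850, 2926.
2nd diffs: 164, 320, 524, 776, 1076.
3rd diffs: 156, 204, 252, 300.
4th diffs: 48, 48, 48 (constant).
So g_i = 2i^4 + 6i^3 - 4i^2 + 6i + 4.
Evaluating at i = 16 gives g_{16} = 154724.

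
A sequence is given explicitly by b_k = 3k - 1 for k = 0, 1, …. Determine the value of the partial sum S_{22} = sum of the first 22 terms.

671

Over k = 0..21: Σk = 231.
Total = (3)·231 + (-1)·22 = 671.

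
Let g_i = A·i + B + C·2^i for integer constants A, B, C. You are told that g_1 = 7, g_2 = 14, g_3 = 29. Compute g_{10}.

4086

At i = 1, 2, 3: A + B + 2C = 7; 2A + B + 4C = 14; 3A + B + 8C = 29.
Subtracting the first from the second: A + 2C = 7.
Subtracting the second from the third: A + 4C = 15.
Solving: C = 4, A = -1, then B = 0.
Therefore g_{10} = -10 + 0 + 4·1024 = 4086.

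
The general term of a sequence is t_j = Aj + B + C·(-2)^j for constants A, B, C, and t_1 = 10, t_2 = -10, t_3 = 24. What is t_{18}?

-786462

The three given values yield: A + B - 2C = 10; 2A + B + 4C = -10; 3A + B - 8C = 24.
Subtracting the first from the second: A + 6C = -20.
Subtracting the second from the third: A - 12C = 34.
Solving: C = -3, A = -2, then B = 6.
Therefore t_{18} = -36 + 6 + (-3)·262144 = -786462.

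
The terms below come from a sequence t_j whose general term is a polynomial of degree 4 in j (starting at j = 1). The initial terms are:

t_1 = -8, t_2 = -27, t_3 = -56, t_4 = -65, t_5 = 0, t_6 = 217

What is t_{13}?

1st diffs: -19, -29, -9, 65, 217.
2nd diffs: -10, 20, 74, 152.
3rd diffs: 30, 54, 78.
4th diffs: 24, 24 (constant).
Newton forward-difference form: t_j = -8 + (-19)·C(j-1,1) + (-10)·C(j-1,2) + 30·C(j-1,3) + 24·C(j-1,4).
At j = 13: j-1 = 12, so t_{13} = -8 - 228 - 660 + 6600 + 11880 = 17584.

17584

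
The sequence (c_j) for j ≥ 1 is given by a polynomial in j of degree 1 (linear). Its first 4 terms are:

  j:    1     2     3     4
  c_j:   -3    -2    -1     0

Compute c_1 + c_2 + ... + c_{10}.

15

1st diffs: 1, 1, 1 (constant).
So c_j = j - 4.
Continuing: …, 1, 2, 3, 4, …, c_{10} = 6.
Summing j = 1..10 (10 terms) gives 15.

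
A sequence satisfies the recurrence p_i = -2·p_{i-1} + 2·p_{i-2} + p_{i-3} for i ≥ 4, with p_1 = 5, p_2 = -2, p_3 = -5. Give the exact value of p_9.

-1549

Compute successive terms:
p_4 = 11;  p_5 = -34;  p_6 = 85;  p_7 = -227;  p_8 = 590;  p_9 = -1549.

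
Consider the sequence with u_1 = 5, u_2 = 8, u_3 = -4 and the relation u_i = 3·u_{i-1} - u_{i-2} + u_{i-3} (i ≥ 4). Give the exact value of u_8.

Iterate the recurrence:
u_4 = -15, u_5 = -33, u_6 = -88, u_7 = -246, u_8 = -683.

-683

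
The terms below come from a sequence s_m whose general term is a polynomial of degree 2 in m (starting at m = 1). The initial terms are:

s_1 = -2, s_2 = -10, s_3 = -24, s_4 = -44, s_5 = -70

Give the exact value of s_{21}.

1st diffs: -8, -14, -20, -26.
2nd diffs: -6, -6, -6 (constant).
So s_m = -3m^2 + m.
Evaluating at m = 21 gives s_{21} = -1302.

-1302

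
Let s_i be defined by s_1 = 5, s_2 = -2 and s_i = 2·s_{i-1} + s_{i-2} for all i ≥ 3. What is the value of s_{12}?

408

s_3 = 1;  s_4 = 0;  s_5 = 1;  s_6 = 2;  s_7 = 5;  s_8 = 12;  s_9 = 29;  s_{10} = 70;  s_{11} = 169;  s_{12} = 408.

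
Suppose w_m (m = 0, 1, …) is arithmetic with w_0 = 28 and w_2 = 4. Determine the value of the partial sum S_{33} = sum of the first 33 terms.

Common difference d = (4 - 28) / (2 - 0) = -12.
w_m = 28 + (m - 0)·(-12).
w_{32} = -356; S = 33·(28 + (-356))/2 = -5412.

-5412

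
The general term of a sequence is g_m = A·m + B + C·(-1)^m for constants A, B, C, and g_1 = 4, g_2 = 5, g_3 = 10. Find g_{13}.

Plug in m = 1, 2, 3: A + B - C = 4; 2A + B + C = 5; 3A + B - C = 10.
Subtracting the first from the second: A + 2C = 1.
Subtracting the second from the third: A - 2C = 5.
Solving: C = -1, A = 3, then B = 0.
So g_m = 3·m + 0 + (-1)·(-1)^m; at m=13 this is 40.

40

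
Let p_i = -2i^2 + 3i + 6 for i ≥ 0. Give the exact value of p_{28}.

p_{28} = -2·28^2 + 3·28 + 6 = -1478.

-1478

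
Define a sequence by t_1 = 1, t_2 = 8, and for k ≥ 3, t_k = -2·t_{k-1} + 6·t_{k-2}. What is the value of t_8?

10352

Iterate the recurrence:
t_3 = -10; t_4 = 68; t_5 = -196; t_6 = 800; t_7 = -2776; t_8 = 10352.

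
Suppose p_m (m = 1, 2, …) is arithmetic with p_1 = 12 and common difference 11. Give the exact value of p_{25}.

p_m = 12 + (m - 1)·11.
p_{25} = 12 + 24·11 = 276.

276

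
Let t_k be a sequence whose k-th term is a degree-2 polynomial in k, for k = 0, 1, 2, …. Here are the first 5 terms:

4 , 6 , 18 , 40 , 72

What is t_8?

1st diffs: 2, 12, 22, 32.
2nd diffs: 10, 10, 10 (constant).
So t_k = 5k^2 - 3k + 4.
Evaluating at k = 8 gives t_8 = 300.

300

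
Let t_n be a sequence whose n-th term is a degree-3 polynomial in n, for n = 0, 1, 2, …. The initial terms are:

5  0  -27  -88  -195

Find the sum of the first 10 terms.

1st diffs: -5, -27, -61, -107.
2nd diffs: -22, -34, -46.
3rd diffs: -12, -12 (constant).
Newton forward-difference form: t_n = 5 + (-5)·C(n,1) + (-22)·C(n,2) + (-12)·C(n,3).
Continuing: …, -360, -595, -912, -1323, …, t_9 = -1840.
Summing n = 0..9 (10 terms) gives -5335.

-5335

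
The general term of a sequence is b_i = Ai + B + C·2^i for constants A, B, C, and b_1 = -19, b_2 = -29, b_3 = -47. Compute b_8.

-1049

Write the equations: A + B + 2C = -19; 2A + B + 4C = -29; 3A + B + 8C = -47.
Subtracting the first from the second: A + 2C = -10.
Subtracting the second from the third: A + 4C = -18.
Solving: C = -4, A = -2, then B = -9.
Hence b_8 = -2·8 + (-9) + (-4)·256 = -1049.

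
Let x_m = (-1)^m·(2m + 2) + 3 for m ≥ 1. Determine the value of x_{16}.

37

(-1)^16 = 1; 2m + 2 at m=16 is 34; so x_{16} = 37.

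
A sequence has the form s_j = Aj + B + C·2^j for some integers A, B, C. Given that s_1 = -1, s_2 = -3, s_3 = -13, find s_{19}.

-2097037

Write the equations: A + B + 2C = -1; 2A + B + 4C = -3; 3A + B + 8C = -13.
Subtracting the first from the second: A + 2C = -2.
Subtracting the second from the third: A + 4C = -10.
Solving: C = -4, A = 6, then B = 1.
Hence s_{19} = 6·19 + 1 + (-4)·524288 = -2097037.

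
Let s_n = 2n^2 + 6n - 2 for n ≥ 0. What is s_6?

s_6 = 2·6^2 + 6·6 - 2 = 106.

106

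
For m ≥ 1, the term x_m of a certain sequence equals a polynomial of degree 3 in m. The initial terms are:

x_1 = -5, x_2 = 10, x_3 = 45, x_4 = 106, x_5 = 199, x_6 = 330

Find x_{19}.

1st diffs: 15, 35, 61, 93, 131.
2nd diffs: 20, 26, 32, 38.
3rd diffs: 6, 6, 6 (constant).
Newton forward-difference form: x_m = -5 + 15·C(m-1,1) + 20·C(m-1,2) + 6·C(m-1,3).
At m = 19: m-1 = 18, so x_{19} = -5 + 270 + 3060 + 4896 = 8221.

8221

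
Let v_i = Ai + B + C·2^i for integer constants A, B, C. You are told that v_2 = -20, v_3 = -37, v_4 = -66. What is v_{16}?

The three given values yield: 2A + B + 4C = -20; 3A + B + 8C = -37; 4A + B + 16C = -66.
Subtracting the first from the second: A + 4C = -17.
Subtracting the second from the third: A + 8C = -29.
Solving: C = -3, A = -5, then B = 2.
Therefore v_{16} = -80 + 2 + (-3)·65536 = -196686.

-196686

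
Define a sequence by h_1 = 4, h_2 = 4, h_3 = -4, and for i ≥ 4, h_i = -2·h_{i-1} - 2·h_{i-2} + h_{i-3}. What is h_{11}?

Iterate the recurrence:
h_4 = 4  h_5 = 4  h_6 = -20  h_7 = 36  h_8 = -28  h_9 = -36  h_{10} = 164  h_{11} = -284.

-284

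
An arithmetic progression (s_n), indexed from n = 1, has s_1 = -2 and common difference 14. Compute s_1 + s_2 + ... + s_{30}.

6030

s_n = -2 + (n - 1)·14.
s_{30} = 404; S = 30·(-2 + 404)/2 = 6030.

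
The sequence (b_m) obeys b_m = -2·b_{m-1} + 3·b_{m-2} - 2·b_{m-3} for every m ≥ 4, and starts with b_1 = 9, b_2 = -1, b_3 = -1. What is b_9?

4029

Iterate the recurrence:
b_4 = -19  b_5 = 37  b_6 = -129  b_7 = 407  b_8 = -1275  b_9 = 4029.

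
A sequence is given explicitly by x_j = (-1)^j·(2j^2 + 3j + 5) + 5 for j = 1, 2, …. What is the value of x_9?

(-1)^9 = -1; 2j^2 + 3j + 5 at j=9 is 194; so x_9 = -189.

-189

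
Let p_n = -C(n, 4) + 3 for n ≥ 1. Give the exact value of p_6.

-12

C(6, 4) = 15, so p_6 = -12.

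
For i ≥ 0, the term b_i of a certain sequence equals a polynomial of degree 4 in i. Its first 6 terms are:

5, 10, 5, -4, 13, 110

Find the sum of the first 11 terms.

11748

1st diffs: 5, -5, -9, 17, 97.
2nd diffs: -10, -4, 26, 80.
3rd diffs: 6, 30, 54.
4th diffs: 24, 24 (constant).
So b_i = i^4 - 5i^3 + 3i^2 + 6i + 5.
Continuing: …, 365, 880, 1781, 3218, …, b_{10} = 5365.
Summing i = 0..10 (11 terms) gives 11748.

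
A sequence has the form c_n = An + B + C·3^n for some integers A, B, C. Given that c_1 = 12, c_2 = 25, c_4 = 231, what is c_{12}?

At n = 1, 2, 4: A + B + 3C = 12; 2A + B + 9C = 25; 4A + B + 81C = 231.
Subtracting the first from the second: A + 6C = 13.
Subtracting the second from the third: 2A + 72C = 206.
Solving: C = 3, A = -5, then B = 8.
Hence c_{12} = -5·12 + 8 + 3·531441 = 1594271.

1594271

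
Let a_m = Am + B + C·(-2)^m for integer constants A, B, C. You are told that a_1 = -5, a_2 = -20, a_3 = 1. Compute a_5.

43

The three given values yield: A + B - 2C = -5; 2A + B + 4C = -20; 3A + B - 8C = 1.
Subtracting the first from the second: A + 6C = -15.
Subtracting the second from the third: A - 12C = 21.
Solving: C = -2, A = -3, then B = -6.
So a_m = -3·m + (-6) + (-2)·(-2)^m; at m=5 this is 43.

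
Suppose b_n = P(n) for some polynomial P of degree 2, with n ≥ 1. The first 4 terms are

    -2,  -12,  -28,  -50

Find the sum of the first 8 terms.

1st diffs: -10, -16, -22.
2nd diffs: -6, -6 (constant).
Newton forward-difference form: b_n = -2 + (-10)·C(n-1,1) + (-6)·C(n-1,2).
Continuing: -78, -112, -152, -198.
Summing n = 1..8 (8 terms) gives -632.

-632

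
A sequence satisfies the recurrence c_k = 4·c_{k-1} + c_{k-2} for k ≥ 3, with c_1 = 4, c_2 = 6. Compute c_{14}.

219598662

Iterate the recurrence:
c_3 = 28; c_4 = 118; c_5 = 500; …; c_{11} = 2888956; c_{12} = 12237814; c_{13} = 51840212; c_{14} = 219598662.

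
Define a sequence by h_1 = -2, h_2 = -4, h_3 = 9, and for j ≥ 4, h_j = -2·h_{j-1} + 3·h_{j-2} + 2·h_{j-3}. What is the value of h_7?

709

Step forward from the initial values:
h_4 = -34;  h_5 = 87;  h_6 = -258;  h_7 = 709.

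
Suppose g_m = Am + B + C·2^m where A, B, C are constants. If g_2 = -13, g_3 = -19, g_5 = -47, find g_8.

-277

The three given values yield: 2A + B + 4C = -13; 3A + B + 8C = -19; 5A + B + 32C = -47.
Subtracting the first from the second: A + 4C = -6.
Subtracting the second from the third: 2A + 24C = -28.
Solving: C = -1, A = -2, then B = -5.
Hence g_8 = -2·8 + (-5) + (-1)·256 = -277.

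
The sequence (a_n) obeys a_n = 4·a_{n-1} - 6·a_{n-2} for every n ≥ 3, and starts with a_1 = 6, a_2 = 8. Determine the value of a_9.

Iterate the recurrence:
a_3 = -4;  a_4 = -64;  a_5 = -232;  a_6 = -544;  a_7 = -784;  a_8 = 128;  a_9 = 5216.

5216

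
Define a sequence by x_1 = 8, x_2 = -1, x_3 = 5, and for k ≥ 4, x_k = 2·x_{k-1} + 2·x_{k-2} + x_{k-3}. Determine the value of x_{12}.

61111

Compute successive terms:
x_4 = 16  x_5 = 41  x_6 = 119  x_7 = 336  x_8 = 951  x_9 = 2693  x_{10} = 7624  x_{11} = 21585  x_{12} = 61111.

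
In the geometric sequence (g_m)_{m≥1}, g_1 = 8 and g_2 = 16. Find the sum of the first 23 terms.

Common ratio r = 2.
g_m = 8·2^(m-1).
S = 8·(2^23 - 1)/(2 - 1) = 8·(8388608 - 1)/(1) = 67108856.

67108856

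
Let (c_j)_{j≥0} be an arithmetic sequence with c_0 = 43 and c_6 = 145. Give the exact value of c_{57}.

Common difference d = (145 - 43) / (6 - 0) = 17.
c_j = 43 + (j - 0)·17.
c_{57} = 43 + 57·17 = 1012.

1012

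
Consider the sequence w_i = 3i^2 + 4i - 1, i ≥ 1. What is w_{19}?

1158

w_{19} = 3·19^2 + 4·19 - 1 = 1158.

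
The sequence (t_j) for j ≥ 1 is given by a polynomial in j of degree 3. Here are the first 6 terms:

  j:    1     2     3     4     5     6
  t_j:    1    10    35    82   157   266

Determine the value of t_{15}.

3767

1st diffs: 9, 25, 47, 75, 109.
2nd diffs: 16, 22, 28, 34.
3rd diffs: 6, 6, 6 (constant).
So t_j = j^3 + 2j^2 - 4j + 2.
Evaluating at j = 15 gives t_{15} = 3767.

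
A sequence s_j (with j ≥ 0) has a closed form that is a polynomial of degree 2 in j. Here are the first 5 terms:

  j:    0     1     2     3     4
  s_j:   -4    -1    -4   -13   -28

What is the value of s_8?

-148

1st diffs: 3, -3, -9, -15.
2nd diffs: -6, -6, -6 (constant).
Newton forward-difference form: s_j = -4 + 3·C(j,1) + (-6)·C(j,2).
At j = 8: j = 8, so s_8 = -4 + 24 - 168 = -148.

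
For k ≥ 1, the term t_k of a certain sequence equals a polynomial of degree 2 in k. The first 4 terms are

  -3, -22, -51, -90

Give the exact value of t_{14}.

1st diffs: -19, -29, -39.
2nd diffs: -10, -10 (constant).
So t_k = -5k^2 - 4k + 6.
Evaluating at k = 14 gives t_{14} = -1030.

-1030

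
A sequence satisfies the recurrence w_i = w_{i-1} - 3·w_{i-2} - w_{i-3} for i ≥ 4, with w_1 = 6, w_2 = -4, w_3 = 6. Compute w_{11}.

-842

w_4 = 12;  w_5 = -2;  w_6 = -44;  w_7 = -50;  w_8 = 84;  w_9 = 278;  w_{10} = 76;  w_{11} = -842.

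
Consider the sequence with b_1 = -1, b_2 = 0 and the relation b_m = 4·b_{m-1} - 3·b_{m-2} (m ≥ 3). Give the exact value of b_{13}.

Step forward from the initial values:
b_3 = 3, b_4 = 12, b_5 = 39, …, b_{10} = 9840, b_{11} = 29523, b_{12} = 88572, b_{13} = 265719.
(Characteristic roots are 3 and 1.)

265719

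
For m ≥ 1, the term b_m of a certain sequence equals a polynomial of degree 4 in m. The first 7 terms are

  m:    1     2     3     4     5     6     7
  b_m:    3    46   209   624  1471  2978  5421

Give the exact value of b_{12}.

1st diffs: 43, 163, 415, 847, 1507, 2443.
2nd diffs: 120, 252, 432, 660, 936.
3rd diffs: 132, 180, 228, 276.
4th diffs: 48, 48, 48 (constant).
Newton forward-difference form: b_m = 3 + 43·C(m-1,1) + 120·C(m-1,2) + 132·C(m-1,3) + 48·C(m-1,4).
At m = 12: m-1 = 11, so b_{12} = 3 + 473 + 6600 + 21780 + 15840 = 44696.

44696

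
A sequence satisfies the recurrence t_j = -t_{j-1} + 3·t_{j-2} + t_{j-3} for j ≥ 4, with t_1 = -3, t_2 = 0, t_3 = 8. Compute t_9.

701

Applying the relation repeatedly:
t_4 = -11; t_5 = 35; t_6 = -60; t_7 = 154; t_8 = -299; t_9 = 701.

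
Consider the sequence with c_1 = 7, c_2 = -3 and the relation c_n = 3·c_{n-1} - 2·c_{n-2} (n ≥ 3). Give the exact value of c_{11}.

-10223

Applying the relation repeatedly:
c_3 = -23;  c_4 = -63;  c_5 = -143;  c_6 = -303;  c_7 = -623;  c_8 = -1263;  c_9 = -2543;  c_{10} = -5103;  c_{11} = -10223.
(Characteristic roots are 2 and 1.)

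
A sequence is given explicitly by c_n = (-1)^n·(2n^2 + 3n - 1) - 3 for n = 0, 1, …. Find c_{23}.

(-1)^23 = -1; 2n^2 + 3n - 1 at n=23 is 1126; so c_{23} = -1129.

-1129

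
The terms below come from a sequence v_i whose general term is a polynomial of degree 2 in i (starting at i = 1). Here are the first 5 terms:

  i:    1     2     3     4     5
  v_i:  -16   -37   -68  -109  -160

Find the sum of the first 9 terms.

1st diffs: -21, -31, -41, -51.
2nd diffs: -10, -10, -10 (constant).
Newton forward-difference form: v_i = -16 + (-21)·C(i-1,1) + (-10)·C(i-1,2).
Continuing: -221, -292, -373, -464.
Summing i = 1..9 (9 terms) gives -1740.

-1740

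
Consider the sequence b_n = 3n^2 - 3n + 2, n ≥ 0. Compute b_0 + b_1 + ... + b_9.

740

Over n = 0..9: Σn = 45, Σn² = 285.
Total = (3)·285 + (-3)·45 + (2)·10 = 740.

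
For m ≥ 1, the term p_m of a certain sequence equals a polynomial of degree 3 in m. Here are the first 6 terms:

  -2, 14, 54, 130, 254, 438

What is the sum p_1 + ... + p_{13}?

1st diffs: 16, 40, 76, 124, 184.
2nd diffs: 24, 36, 48, 60.
3rd diffs: 12, 12, 12 (constant).
So p_m = 2m^3 + 2m - 6.
Continuing: …, 694, 1034, 1470, 2014, …, p_{13} = 4414.
Summing m = 1..13 (13 terms) gives 16666.

16666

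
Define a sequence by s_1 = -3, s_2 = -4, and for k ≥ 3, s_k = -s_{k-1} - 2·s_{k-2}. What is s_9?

30

Iterate the recurrence:
s_3 = 10;  s_4 = -2;  s_5 = -18;  s_6 = 22;  s_7 = 14;  s_8 = -58;  s_9 = 30.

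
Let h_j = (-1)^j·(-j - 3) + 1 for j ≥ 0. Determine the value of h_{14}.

-16

(-1)^14 = 1; -j - 3 at j=14 is -17; so h_{14} = -16.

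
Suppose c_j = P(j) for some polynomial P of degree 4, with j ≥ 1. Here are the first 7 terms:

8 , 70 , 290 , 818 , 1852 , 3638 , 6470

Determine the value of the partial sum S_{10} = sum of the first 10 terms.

65426

1st diffs: 62, 220, 528, 1034, 1786, 2832.
2nd diffs: 158, 308, 506, 752, 1046.
3rd diffs: 150, 198, 246, 294.
4th diffs: 48, 48, 48 (constant).
Newton forward-difference form: c_j = 8 + 62·C(j-1,1) + 158·C(j-1,2) + 150·C(j-1,3) + 48·C(j-1,4).
Continuing: 10690, 16688, 24902.
Summing j = 1..10 (10 terms) gives 65426.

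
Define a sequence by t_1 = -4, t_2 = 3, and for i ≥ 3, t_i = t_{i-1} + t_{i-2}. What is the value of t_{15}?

Compute successive terms:
t_3 = -1, t_4 = 2, t_5 = 1, …, t_{12} = 47, t_{13} = 76, t_{14} = 123, t_{15} = 199.

199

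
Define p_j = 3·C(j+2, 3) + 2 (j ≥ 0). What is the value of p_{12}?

1094

C(14, 3) = 364, so p_{12} = 1094.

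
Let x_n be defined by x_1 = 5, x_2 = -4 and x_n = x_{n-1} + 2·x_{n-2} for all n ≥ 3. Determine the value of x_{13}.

Step forward from the initial values:
x_3 = 6;  x_4 = -2;  x_5 = 10;  …;  x_{10} = 166;  x_{11} = 346;  x_{12} = 678;  x_{13} = 1370.
(Characteristic roots are 2 and -1.)

1370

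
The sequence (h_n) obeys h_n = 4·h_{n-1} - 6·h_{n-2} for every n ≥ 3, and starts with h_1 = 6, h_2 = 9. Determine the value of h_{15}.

-1589760

Step forward from the initial values:
h_3 = 0, h_4 = -54, h_5 = -216, …, h_{12} = 82080, h_{13} = 38016, h_{14} = -340416, h_{15} = -1589760.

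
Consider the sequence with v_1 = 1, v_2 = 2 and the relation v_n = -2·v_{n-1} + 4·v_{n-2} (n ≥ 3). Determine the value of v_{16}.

v_3 = 0; v_4 = 8; v_5 = -16; …; v_{13} = -225280; v_{14} = 729088; v_{15} = -2359296; v_{16} = 7634944.

7634944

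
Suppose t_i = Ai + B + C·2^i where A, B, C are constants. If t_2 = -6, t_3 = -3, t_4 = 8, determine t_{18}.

524194

At i = 2, 3, 4: 2A + B + 4C = -6; 3A + B + 8C = -3; 4A + B + 16C = 8.
Subtracting the first from the second: A + 4C = 3.
Subtracting the second from the third: A + 8C = 11.
Solving: C = 2, A = -5, then B = -4.
So t_i = -5·i + (-4) + 2·2^i; at i=18 this is 524194.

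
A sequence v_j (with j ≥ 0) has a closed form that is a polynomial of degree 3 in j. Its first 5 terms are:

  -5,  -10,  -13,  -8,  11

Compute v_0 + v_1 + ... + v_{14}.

8500

1st diffs: -5, -3, 5, 19.
2nd diffs: 2, 8, 14.
3rd diffs: 6, 6 (constant).
Newton forward-difference form: v_j = -5 + (-5)·C(j,1) + 2·C(j,2) + 6·C(j,3).
Continuing: …, 50, 115, 212, 347, …, v_{14} = 2291.
Summing j = 0..14 (15 terms) gives 8500.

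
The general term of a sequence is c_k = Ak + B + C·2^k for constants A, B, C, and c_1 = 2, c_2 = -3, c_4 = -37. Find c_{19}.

The three given values yield: A + B + 2C = 2; 2A + B + 4C = -3; 4A + B + 16C = -37.
Subtracting the first from the second: A + 2C = -5.
Subtracting the second from the third: 2A + 12C = -34.
Solving: C = -3, A = 1, then B = 7.
Therefore c_{19} = 19 + 7 + (-3)·524288 = -1572838.

-1572838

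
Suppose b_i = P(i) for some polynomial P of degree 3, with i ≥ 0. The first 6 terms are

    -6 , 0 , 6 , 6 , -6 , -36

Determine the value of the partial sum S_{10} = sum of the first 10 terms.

1st diffs: 6, 6, 0, -12, -30.
2nd diffs: 0, -6, -12, -18.
3rd diffs: -6, -6, -6 (constant).
So b_i = -i^3 + 3i^2 + 4i - 6.
Continuing: -90, -174, -294, -456.
Summing i = 0..9 (10 terms) gives -1050.

-1050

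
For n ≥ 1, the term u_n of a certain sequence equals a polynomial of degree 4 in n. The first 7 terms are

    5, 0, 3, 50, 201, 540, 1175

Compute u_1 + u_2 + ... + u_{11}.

24068

1st diffs: -5, 3, 47, 151, 339, 635.
2nd diffs: 8, 44, 104, 188, 296.
3rd diffs: 36, 60, 84, 108.
4th diffs: 24, 24, 24 (constant).
Newton forward-difference form: u_n = 5 + (-5)·C(n-1,1) + 8·C(n-1,2) + 36·C(n-1,3) + 24·C(n-1,4).
Continuing: 2238, 3885, 6296, 9675.
Summing n = 1..11 (11 terms) gives 24068.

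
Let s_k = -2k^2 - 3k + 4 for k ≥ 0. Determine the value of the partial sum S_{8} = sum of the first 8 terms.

Over k = 0..7: Σk = 28, Σk² = 140.
Total = (-2)·140 + (-3)·28 + (4)·8 = -332.

-332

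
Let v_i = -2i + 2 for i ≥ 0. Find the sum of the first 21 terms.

Over i = 0..20: Σi = 210.
Total = (-2)·210 + (2)·21 = -378.

-378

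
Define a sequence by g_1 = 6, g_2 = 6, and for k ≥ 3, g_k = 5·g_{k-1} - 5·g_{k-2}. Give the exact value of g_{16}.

-244218750

Iterate the recurrence:
g_3 = 0  g_4 = -30  g_5 = -150  …  g_{13} = -5156250  g_{14} = -18656250  g_{15} = -67500000  g_{16} = -244218750.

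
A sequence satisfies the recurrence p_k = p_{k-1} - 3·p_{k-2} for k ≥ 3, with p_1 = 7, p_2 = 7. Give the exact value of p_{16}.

27685

Applying the relation repeatedly:
p_3 = -14, p_4 = -35, p_5 = 7, …, p_{13} = -4193, p_{14} = -7553, p_{15} = 5026, p_{16} = 27685.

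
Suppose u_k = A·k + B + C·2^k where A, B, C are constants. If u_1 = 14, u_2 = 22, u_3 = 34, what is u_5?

At k = 1, 2, 3: A + B + 2C = 14; 2A + B + 4C = 22; 3A + B + 8C = 34.
Subtracting the first from the second: A + 2C = 8.
Subtracting the second from the third: A + 4C = 12.
Solving: C = 2, A = 4, then B = 6.
Therefore u_5 = 20 + 6 + 2·32 = 90.

90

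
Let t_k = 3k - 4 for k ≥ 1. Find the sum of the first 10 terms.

125

Over k = 1..10: Σk = 55.
Total = (3)·55 + (-4)·10 = 125.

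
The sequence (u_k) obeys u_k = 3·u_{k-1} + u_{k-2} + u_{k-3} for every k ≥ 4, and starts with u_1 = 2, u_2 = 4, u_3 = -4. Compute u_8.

Applying the relation repeatedly:
u_4 = -6;  u_5 = -18;  u_6 = -64;  u_7 = -216;  u_8 = -730.

-730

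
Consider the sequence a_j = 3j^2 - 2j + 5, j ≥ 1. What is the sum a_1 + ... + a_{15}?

Over j = 1..15: Σj = 120, Σj² = 1240.
Total = (3)·1240 + (-2)·120 + (5)·15 = 3555.

3555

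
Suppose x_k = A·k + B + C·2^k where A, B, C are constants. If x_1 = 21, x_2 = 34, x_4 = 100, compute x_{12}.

The three given values yield: A + B + 2C = 21; 2A + B + 4C = 34; 4A + B + 16C = 100.
Subtracting the first from the second: A + 2C = 13.
Subtracting the second from the third: 2A + 12C = 66.
Solving: C = 5, A = 3, then B = 8.
So x_k = 3·k + 8 + 5·2^k; at k=12 this is 20524.

20524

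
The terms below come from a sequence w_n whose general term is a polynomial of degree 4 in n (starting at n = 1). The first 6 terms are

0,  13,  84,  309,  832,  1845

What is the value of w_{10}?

16317

1st diffs: 13, 71, 225, 523, 1013.
2nd diffs: 58, 154, 298, 490.
3rd diffs: 96, 144, 192.
4th diffs: 48, 48 (constant).
So w_n = 2n^4 - 4n^3 + 3n^2 + 2n - 3.
Evaluating at n = 10 gives w_{10} = 16317.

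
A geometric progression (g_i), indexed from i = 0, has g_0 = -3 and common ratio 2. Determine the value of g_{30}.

-3221225472

g_i = (-3)·2^(i-0).
g_{30} = (-3)·2^30 = -3221225472.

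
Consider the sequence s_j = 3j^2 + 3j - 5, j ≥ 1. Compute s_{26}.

s_{26} = 3·26^2 + 3·26 - 5 = 2101.

2101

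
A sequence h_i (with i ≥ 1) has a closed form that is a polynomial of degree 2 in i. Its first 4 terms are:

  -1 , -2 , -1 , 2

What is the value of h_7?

1st diffs: -1, 1, 3.
2nd diffs: 2, 2 (constant).
So h_i = i^2 - 4i + 2.
Evaluating at i = 7 gives h_7 = 23.

23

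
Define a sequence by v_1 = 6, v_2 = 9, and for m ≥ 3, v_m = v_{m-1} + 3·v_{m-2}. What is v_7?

Step forward from the initial values:
v_3 = 27; v_4 = 54; v_5 = 135; v_6 = 297; v_7 = 702.

702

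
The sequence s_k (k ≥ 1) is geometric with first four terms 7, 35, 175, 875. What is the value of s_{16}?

Common ratio r = 5.
s_k = 7·5^(k-1).
s_{16} = 7·5^15 = 213623046875.

213623046875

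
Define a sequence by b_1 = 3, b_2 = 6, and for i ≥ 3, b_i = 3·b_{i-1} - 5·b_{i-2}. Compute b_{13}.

Compute successive terms:
b_3 = 3;  b_4 = -21;  b_5 = -78;  …;  b_{10} = 2571;  b_{11} = -2022;  b_{12} = -18921;  b_{13} = -46653.

-46653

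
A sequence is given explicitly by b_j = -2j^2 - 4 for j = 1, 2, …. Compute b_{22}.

b_{22} = -2·22^2 - 4 = -972.

-972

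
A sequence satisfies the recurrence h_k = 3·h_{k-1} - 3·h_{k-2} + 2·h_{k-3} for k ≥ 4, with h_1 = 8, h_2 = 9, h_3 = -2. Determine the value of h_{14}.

-8181

Applying the relation repeatedly:
h_4 = -17;  h_5 = -27;  h_6 = -34;  …;  h_{11} = -1035;  h_{12} = -2050;  h_{13} = -4087;  h_{14} = -8181.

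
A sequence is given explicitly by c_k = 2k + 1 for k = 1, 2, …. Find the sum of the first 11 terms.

Over k = 1..11: Σk = 66.
Total = (2)·66 + (1)·11 = 143.

143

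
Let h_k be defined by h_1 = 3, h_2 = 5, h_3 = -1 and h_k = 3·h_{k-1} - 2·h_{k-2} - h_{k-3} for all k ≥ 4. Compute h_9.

-701

Compute successive terms:
h_4 = -16  h_5 = -51  h_6 = -120  h_7 = -242  h_8 = -435  h_9 = -701.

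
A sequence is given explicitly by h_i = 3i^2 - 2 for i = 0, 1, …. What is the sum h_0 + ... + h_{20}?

Over i = 0..20: Σi = 210, Σi² = 2870.
Total = (3)·2870 + (-2)·21 = 8568.

8568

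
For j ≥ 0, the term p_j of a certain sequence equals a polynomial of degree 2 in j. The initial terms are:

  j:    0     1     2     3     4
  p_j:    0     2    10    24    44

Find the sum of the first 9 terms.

576

1st diffs: 2, 8, 14, 20.
2nd diffs: 6, 6, 6 (constant).
So p_j = 3j^2 - j.
Continuing: 70, 102, 140, 184.
Summing j = 0..8 (9 terms) gives 576.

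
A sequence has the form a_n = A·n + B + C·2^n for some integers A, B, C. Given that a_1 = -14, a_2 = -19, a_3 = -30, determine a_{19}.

-1572854

Write the equations: A + B + 2C = -14; 2A + B + 4C = -19; 3A + B + 8C = -30.
Subtracting the first from the second: A + 2C = -5.
Subtracting the second from the third: A + 4C = -11.
Solving: C = -3, A = 1, then B = -9.
So a_n = 1·n + (-9) + (-3)·2^n; at n=19 this is -1572854.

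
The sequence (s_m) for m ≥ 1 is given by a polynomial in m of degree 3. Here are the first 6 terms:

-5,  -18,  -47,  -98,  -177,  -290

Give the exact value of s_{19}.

1st diffs: -13, -29, -51, -79, -113.
2nd diffs: -16, -22, -28, -34.
3rd diffs: -6, -6, -6 (constant).
So s_m = -m^3 - 2m^2 - 2.
Evaluating at m = 19 gives s_{19} = -7583.

-7583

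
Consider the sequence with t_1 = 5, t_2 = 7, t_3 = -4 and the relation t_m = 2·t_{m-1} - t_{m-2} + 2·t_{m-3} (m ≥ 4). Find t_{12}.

t_4 = -5; t_5 = 8; t_6 = 13; t_7 = 8; t_8 = 19; t_9 = 56; t_{10} = 109; t_{11} = 200; t_{12} = 403.

403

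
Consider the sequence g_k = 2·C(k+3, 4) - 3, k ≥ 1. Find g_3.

C(6, 4) = 15, so g_3 = 27.

27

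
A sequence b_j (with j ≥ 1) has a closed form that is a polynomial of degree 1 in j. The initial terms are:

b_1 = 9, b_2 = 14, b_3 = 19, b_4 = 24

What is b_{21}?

1st diffs: 5, 5, 5 (constant).
So b_j = 5j + 4.
Evaluating at j = 21 gives b_{21} = 109.

109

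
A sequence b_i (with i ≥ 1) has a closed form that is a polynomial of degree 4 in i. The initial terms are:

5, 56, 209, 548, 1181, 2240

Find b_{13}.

37709

1st diffs: 51, 153, 339, 633, 1059.
2nd diffs: 102, 186, 294, 426.
3rd diffs: 84, 108, 132.
4th diffs: 24, 24 (constant).
So b_i = i^4 + 4i^3 + 2i^2 + 2i - 4.
Evaluating at i = 13 gives b_{13} = 37709.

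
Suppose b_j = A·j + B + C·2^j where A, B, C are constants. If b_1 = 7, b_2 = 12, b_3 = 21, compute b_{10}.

2060

Write the equations: A + B + 2C = 7; 2A + B + 4C = 12; 3A + B + 8C = 21.
Subtracting the first from the second: A + 2C = 5.
Subtracting the second from the third: A + 4C = 9.
Solving: C = 2, A = 1, then B = 2.
Therefore b_{10} = 10 + 2 + 2·1024 = 2060.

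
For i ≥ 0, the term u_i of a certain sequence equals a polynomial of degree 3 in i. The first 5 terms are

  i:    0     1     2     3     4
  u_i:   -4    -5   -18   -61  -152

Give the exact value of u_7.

1st diffs: -1, -13, -43, -91.
2nd diffs: -12, -30, -48.
3rd diffs: -18, -18 (constant).
Newton forward-difference form: u_i = -4 + (-1)·C(i,1) + (-12)·C(i,2) + (-18)·C(i,3).
At i = 7: i = 7, so u_7 = -4 - 7 - 252 - 630 = -893.

-893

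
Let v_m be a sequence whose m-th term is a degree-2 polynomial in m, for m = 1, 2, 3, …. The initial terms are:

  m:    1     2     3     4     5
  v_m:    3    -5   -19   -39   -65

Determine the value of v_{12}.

-415

1st diffs: -8, -14, -20, -26.
2nd diffs: -6, -6, -6 (constant).
Newton forward-difference form: v_m = 3 + (-8)·C(m-1,1) + (-6)·C(m-1,2).
At m = 12: m-1 = 11, so v_{12} = 3 - 88 - 330 = -415.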